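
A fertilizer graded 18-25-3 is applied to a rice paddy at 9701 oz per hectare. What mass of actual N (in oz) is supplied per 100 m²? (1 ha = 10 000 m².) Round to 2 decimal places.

17.46 oz N per hundred sq m

nitrogen per hectare = 9701 × 18% = 1746.18 oz.
Convert to per 100 m²: 1746.18 × 0.01 = 17.4618 oz.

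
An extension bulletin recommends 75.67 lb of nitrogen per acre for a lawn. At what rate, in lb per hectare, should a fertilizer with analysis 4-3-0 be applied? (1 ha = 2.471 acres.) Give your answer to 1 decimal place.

4674.5 lb of product per hectare

Product per acre = 75.67 / 4% = 1891.75 lb.
Convert to per hectare: 1891.75 × 2.471 = 4674.51 lb.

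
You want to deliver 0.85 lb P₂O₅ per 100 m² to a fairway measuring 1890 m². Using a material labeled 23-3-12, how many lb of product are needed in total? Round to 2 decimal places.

Product per 100 m² = 0.85 / 3% = 28.3333 lb.
Total product = 28.3333 × 1890 / 100 = 535.5 lb.

535.50 lb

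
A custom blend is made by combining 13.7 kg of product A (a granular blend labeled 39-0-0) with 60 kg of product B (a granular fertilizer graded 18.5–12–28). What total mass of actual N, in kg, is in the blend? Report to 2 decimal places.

N mass = 39%×13.7 + 18.5%×60 = 16.443 kg.

16.44 kg N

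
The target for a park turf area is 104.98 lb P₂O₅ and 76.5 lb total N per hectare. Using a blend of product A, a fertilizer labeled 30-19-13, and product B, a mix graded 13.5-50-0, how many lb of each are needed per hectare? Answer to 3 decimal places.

193.628 lb product A, 136.381 lb product B

With a, b = lb per hectare of product A and product B:
P₂O₅: 0.19·a + 0.5·b = 104.98
N: 0.3·a + 0.135·b = 76.5
Eliminate a: (row1) − 0.19/0.3·(row2) → 0.4145·b = 56.53, so b = 136.3812.
Back-substitute: a = (104.98 − 0.5·136.3812) / 0.19 = 193.62847.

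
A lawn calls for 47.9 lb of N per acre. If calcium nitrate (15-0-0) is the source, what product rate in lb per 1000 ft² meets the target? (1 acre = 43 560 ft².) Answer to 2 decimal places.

Product per acre = 47.9 / 15% = 319.333 lb.
Convert to per 1000 ft²: 319.333 × 0.0229568 = 7.33088 lb.

7.33 lb of product per thousand sq ft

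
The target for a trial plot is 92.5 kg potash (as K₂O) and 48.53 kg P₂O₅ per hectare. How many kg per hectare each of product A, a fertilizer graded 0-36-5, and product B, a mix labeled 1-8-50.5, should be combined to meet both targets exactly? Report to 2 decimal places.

Let a = kg of product A, b = kg of product B (per hectare).
K₂O: 0.05·a + 0.505·b = 92.5
P₂O₅: 0.36·a + 0.08·b = 48.53
Eliminate b: (row1) − 0.505/0.08·(row2) → -2.2225·a = -213.846, so a = 96.2185.
Then b = (48.53 − 0.36·96.2185) / 0.08 = 173.642.

96.22 kg product A, 173.64 kg product B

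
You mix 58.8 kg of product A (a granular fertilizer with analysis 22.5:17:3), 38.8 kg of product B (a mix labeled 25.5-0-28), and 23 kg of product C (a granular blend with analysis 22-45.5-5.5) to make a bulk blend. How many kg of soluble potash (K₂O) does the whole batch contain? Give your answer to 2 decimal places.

13.89 kg K₂O

K₂O mass = 3%×58.8 + 28%×38.8 + 5.5%×23 = 13.893 kg.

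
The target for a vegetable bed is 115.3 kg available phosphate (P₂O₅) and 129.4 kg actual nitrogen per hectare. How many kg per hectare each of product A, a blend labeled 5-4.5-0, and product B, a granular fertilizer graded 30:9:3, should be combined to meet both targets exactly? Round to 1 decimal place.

2549.3 kg product A, 6.4 kg product B

Let a = kg of product A, b = kg of product B (per hectare).
P₂O₅: 0.045·a + 0.09·b = 115.3
N: 0.05·a + 0.3·b = 129.4
Eliminate b: (row1) − 0.09/0.3·(row2) → 0.03·a = 76.48, so a = 2549.33.
Then b = (129.4 − 0.05·2549.33) / 0.3 = 6.44444.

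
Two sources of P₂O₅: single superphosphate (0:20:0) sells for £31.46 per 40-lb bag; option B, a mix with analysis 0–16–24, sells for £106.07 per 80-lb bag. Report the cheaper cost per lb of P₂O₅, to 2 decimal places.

single superphosphate: P₂O₅ per bag = 40 × 20% = 8 lb; cost = 31.46 / 8 = £3.9325/lb P₂O₅.
option B: P₂O₅ per bag = 80 × 16% = 12.8 lb; cost = 106.07 / 12.8 = £8.2867/lb P₂O₅.
single superphosphate is cheaper.

£3.93 per lb P₂O₅ (single superphosphate)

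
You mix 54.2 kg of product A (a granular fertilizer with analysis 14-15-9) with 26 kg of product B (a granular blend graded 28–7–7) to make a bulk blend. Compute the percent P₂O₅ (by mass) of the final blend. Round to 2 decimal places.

Total mass = 54.2 + 26 = 80.2 kg.
P₂O₅ mass = 15%×54.2 + 7%×26 = 9.95 kg.
% P₂O₅ = 9.95 / 80.2 = 12.4065%.

12.41% P₂O₅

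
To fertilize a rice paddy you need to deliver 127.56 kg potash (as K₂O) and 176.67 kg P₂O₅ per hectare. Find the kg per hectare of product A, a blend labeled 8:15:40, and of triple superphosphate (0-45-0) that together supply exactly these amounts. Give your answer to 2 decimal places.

With a, b = kg per hectare of product A and triple superphosphate:
K₂O: 0.4·a + 0·b = 127.56
P₂O₅: 0.15·a + 0.45·b = 176.67
Solving simultaneously: a = 318.9, b = 286.3.

318.90 kg product A, 286.30 kg triple superphosphate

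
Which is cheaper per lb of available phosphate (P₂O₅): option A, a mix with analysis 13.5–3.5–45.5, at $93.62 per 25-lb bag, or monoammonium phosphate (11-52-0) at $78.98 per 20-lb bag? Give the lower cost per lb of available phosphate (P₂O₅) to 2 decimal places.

option A: P₂O₅ per bag = 25 × 3.5% = 0.875 lb; cost = 93.62 / 0.875 = $106.9943/lb P₂O₅.
monoammonium phosphate: P₂O₅ per bag = 20 × 52% = 10.4 lb; cost = 78.98 / 10.4 = $7.5942/lb P₂O₅.
monoammonium phosphate is cheaper.

$7.59 per lb P₂O₅ (monoammonium phosphate)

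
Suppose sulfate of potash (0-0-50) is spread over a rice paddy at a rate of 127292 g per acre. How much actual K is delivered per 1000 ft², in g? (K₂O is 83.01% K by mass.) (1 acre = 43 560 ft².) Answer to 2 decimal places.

K₂O per acre = 127292 × 50% = 63646 g.
Elemental K = 63646 × 0.8301 = 52832.5 g per acre.
Convert to per 1000 ft²: 52832.5 × 0.0229568 = 1212.868 g.

1212.87 g K per thousand sq ft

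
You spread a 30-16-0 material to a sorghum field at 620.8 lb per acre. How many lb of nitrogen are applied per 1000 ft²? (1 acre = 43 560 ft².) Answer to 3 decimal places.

4.275 lb N per thousand sq ft

nitrogen per acre = 620.8 × 30% = 186.24 lb.
Convert to per 1000 ft²: 186.24 × 0.0229568 = 4.27548 lb.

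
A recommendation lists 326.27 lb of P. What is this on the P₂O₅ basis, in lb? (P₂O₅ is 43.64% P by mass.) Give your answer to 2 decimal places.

P₂O₅ = 326.27 / 0.4364 = 747.6398 lb.

747.64 lb P₂O₅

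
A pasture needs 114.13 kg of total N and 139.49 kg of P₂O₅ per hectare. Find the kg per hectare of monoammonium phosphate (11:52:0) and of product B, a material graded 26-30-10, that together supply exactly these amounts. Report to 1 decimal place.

19.8 kg monoammonium phosphate, 430.6 kg product B

With a, b = kg per hectare of monoammonium phosphate and product B:
N: 0.11·a + 0.26·b = 114.13
P₂O₅: 0.52·a + 0.3·b = 139.49
Eliminate a: (row1) − 0.11/0.52·(row2) → 0.196538·b = 84.6225, so b = 430.565.
Back-substitute: a = (114.13 − 0.26·430.565) / 0.11 = 19.8474.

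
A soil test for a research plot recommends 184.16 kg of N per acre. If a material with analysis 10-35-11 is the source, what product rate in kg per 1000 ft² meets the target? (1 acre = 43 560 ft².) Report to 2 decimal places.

42.28 kg of product per thousand sq ft

Product per acre = 184.16 / 10% = 1841.6 kg.
Convert to per 1000 ft²: 1841.6 × 0.0229568 = 42.2773 kg.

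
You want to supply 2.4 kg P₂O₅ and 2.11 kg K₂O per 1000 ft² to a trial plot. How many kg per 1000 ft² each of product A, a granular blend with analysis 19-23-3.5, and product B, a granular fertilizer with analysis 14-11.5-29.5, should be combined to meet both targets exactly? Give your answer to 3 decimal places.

Per-1000 ft² balance (a = product A, b = product B):
P₂O₅: 0.23·a + 0.115·b = 2.4
K₂O: 0.035·a + 0.295·b = 2.11
Solving simultaneously: a = 7.29103, b = 6.2875.

7.291 kg product A, 6.288 kg product B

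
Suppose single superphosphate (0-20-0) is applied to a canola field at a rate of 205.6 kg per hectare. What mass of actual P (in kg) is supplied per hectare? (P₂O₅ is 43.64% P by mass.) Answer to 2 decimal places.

P₂O₅ per hectare = 205.6 × 20% = 41.12 kg.
Elemental P = 41.12 × 0.4364 = 17.9448 kg per hectare.

17.94 kg P per hectare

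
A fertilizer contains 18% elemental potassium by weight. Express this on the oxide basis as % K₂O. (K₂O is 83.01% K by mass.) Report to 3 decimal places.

%K₂O = 18 / 0.8301 = 21.6841%.

21.684% K₂O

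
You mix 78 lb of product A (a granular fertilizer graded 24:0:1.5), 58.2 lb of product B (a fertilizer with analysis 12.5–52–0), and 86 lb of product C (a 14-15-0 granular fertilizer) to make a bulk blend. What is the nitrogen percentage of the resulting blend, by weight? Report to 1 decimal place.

17.1% N

Total mass = 78 + 58.2 + 86 = 222.2 lb.
N mass = 24%×78 + 12.5%×58.2 + 14%×86 = 38.035 lb.
% N = 38.035 / 222.2 = 17.1175%.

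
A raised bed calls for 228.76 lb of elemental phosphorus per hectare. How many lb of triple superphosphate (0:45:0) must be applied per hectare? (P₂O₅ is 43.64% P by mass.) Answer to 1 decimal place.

As P₂O₅: 228.76 / 0.4364 = 524.198 lb per hectare.
Product per hectare = 524.198 / 45% = 1164.88 lb.

1164.9 lb of product per hectare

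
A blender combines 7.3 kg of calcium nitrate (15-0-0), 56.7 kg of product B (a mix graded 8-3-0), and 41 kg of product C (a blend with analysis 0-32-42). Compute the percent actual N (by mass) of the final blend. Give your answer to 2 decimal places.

Total mass = 7.3 + 56.7 + 41 = 105 kg.
N mass = 15%×7.3 + 8%×56.7 + 0%×41 = 5.631 kg.
% N = 5.631 / 105 = 5.36286%.

5.36% N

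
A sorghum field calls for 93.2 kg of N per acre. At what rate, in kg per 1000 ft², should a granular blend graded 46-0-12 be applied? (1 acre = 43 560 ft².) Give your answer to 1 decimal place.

Product per acre = 93.2 / 46% = 202.609 kg.
Convert to per 1000 ft²: 202.609 × 0.0229568 = 4.65126 kg.

4.7 kg of product per thousand sq ft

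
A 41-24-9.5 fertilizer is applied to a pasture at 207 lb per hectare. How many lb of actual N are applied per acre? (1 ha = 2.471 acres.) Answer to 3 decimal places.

34.346 lb N per acre

nitrogen per hectare = 207 × 41% = 84.87 lb.
Convert to per acre: 84.87 × 0.404694 = 34.3464 lb.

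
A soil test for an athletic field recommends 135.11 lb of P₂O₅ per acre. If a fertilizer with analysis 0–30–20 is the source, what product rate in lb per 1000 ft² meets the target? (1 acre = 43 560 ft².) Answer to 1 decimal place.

Product per acre = 135.11 / 30% = 450.367 lb.
Convert to per 1000 ft²: 450.367 × 0.0229568 = 10.339 lb.

10.3 lb of product per thousand sq ft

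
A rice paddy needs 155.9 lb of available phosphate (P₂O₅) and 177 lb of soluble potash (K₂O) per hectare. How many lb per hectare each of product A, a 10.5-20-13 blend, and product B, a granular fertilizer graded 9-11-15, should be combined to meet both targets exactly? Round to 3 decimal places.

With a, b = lb per hectare of product A and product B:
P₂O₅: 0.2·a + 0.11·b = 155.9
K₂O: 0.13·a + 0.15·b = 177
Eliminate a: (row1) − 0.2/0.13·(row2) → -0.120769·b = -116.408, so b = 963.8854.
Back-substitute: a = (155.9 − 0.11·963.8854) / 0.2 = 249.3631.

249.363 lb product A, 963.885 lb product B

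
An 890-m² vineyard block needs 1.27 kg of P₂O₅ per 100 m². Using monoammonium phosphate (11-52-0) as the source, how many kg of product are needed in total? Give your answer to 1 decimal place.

21.7 kg

Product per 100 m² = 1.27 / 52% = 2.44231 kg.
Total product = 2.44231 × 890 / 100 = 21.7365 kg.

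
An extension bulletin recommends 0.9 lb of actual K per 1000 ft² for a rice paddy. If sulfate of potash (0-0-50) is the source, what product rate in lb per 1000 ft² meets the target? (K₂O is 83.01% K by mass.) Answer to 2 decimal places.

2.17 lb of product per thousand sq ft

As K₂O: 0.9 / 0.8301 = 1.08421 lb per 1000 ft².
Product per 1000 ft² = 1.08421 / 50% = 2.16841 lb.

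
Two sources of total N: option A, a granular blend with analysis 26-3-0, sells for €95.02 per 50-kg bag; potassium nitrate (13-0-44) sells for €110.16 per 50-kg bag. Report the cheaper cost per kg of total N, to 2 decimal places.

option A: N per bag = 50 × 26% = 13 kg; cost = 95.02 / 13 = €7.3092/kg N.
potassium nitrate: N per bag = 50 × 13% = 6.5 kg; cost = 110.16 / 6.5 = €16.9477/kg N.
option A is cheaper.

€7.31 per kg N (option A)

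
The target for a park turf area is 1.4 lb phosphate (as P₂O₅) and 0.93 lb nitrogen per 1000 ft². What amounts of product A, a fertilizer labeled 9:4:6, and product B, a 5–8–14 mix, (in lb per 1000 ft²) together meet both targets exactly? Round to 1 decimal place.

Per-1000 ft² balance (a = product A, b = product B):
P₂O₅: 0.04·a + 0.08·b = 1.4
N: 0.09·a + 0.05·b = 0.93
From row1: a = (1.4 − 0.08·b) / 0.04.
Into row2: 0.09·(1.4 − 0.08·b)/0.04 + 0.05·b = 0.93 → b = 17.0769, a = 0.846154.

0.8 lb product A, 17.1 lb product B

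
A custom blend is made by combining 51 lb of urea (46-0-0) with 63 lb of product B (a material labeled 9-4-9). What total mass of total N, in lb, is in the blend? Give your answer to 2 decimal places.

N mass = 46%×51 + 9%×63 = 29.13 lb.

29.13 lb N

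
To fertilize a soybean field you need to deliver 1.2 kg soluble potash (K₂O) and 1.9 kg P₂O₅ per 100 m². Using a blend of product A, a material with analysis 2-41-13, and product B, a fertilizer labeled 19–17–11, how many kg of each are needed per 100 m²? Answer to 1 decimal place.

With a, b = kg per 100 m² of product A and product B:
K₂O: 0.13·a + 0.11·b = 1.2
P₂O₅: 0.41·a + 0.17·b = 1.9
Solving simultaneously: a = 0.217391, b = 10.6522.

0.2 kg product A, 10.7 kg product B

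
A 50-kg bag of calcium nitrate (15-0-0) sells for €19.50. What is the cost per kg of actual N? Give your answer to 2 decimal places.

€2.60 per kg N

N in bag = 50 × 15% = 7.5 kg.
Cost per kg N = €19.50 / 7.5 = €2.6000.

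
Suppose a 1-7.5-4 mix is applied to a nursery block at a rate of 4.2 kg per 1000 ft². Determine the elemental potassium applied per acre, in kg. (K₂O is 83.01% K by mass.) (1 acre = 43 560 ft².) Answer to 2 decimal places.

K₂O per 1000 ft² = 4.2 × 4% = 0.168 kg.
Elemental K = 0.168 × 0.8301 = 0.139457 kg per 1000 ft².
Convert to per acre: 0.139457 × 43.56 = 6.07474 kg.

6.07 kg K per acre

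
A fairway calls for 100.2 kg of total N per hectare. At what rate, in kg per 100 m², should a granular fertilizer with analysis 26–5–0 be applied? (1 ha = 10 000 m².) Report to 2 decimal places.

Product per hectare = 100.2 / 26% = 385.385 kg.
Convert to per 100 m²: 385.385 × 0.01 = 3.85385 kg.

3.85 kg of product per hundred sq m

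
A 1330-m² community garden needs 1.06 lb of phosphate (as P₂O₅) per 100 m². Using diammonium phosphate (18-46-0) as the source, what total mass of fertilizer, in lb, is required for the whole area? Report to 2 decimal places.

Product per 100 m² = 1.06 / 46% = 2.30435 lb.
Total product = 2.30435 × 1330 / 100 = 30.6478 lb.

30.65 lb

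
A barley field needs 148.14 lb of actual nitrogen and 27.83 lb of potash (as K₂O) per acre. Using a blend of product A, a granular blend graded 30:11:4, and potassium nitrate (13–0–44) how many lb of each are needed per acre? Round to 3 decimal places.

485.518 lb product A, 19.112 lb potassium nitrate

Per-acre balance (a = product A, b = potassium nitrate):
N: 0.3·a + 0.13·b = 148.14
K₂O: 0.04·a + 0.44·b = 27.83
Solving simultaneously: a = 485.5181, b = 19.11199.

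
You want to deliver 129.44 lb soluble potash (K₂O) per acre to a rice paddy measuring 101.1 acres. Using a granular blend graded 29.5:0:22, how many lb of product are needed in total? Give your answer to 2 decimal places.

59483.56 lb

Product per acre = 129.44 / 22% = 588.364 lb.
Total product = 588.364 × 101.1 = 59483.564 lb.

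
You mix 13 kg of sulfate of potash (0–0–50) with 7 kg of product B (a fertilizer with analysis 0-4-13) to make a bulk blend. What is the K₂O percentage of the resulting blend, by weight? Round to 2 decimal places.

Total mass = 13 + 7 = 20 kg.
K₂O mass = 50%×13 + 13%×7 = 7.41 kg.
% K₂O = 7.41 / 20 = 37.05%.

37.05% K₂O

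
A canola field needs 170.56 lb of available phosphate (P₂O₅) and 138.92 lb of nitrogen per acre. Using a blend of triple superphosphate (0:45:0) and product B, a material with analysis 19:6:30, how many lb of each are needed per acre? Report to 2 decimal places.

Let a = lb of triple superphosphate, b = lb of product B (per acre).
P₂O₅: 0.45·a + 0.06·b = 170.56
N: 0·a + 0.19·b = 138.92
Solving simultaneously: a = 281.5345, b = 731.158.

281.53 lb triple superphosphate, 731.16 lb product B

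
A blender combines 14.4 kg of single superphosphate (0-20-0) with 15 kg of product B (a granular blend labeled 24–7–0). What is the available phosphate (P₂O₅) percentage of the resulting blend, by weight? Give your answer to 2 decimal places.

Total mass = 14.4 + 15 = 29.4 kg.
P₂O₅ mass = 20%×14.4 + 7%×15 = 3.93 kg.
% P₂O₅ = 3.93 / 29.4 = 13.3673%.

13.37% P₂O₅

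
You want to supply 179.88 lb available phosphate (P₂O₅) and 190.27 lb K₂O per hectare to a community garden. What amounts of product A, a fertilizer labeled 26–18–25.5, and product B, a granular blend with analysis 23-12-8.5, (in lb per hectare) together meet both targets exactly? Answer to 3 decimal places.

Let a = lb of product A, b = lb of product B (per hectare).
P₂O₅: 0.18·a + 0.12·b = 179.88
K₂O: 0.255·a + 0.085·b = 190.27
From row1: a = (179.88 − 0.12·b) / 0.18.
Into row2: 0.255·(179.88 − 0.12·b)/0.18 + 0.085·b = 190.27 → b = 759.5294, a = 492.9804.

492.980 lb product A, 759.529 lb product B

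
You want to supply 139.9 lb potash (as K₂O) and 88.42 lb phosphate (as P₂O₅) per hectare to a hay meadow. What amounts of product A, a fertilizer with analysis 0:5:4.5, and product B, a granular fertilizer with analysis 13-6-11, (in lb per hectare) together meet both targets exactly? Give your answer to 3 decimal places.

Let a = lb of product A, b = lb of product B (per hectare).
K₂O: 0.045·a + 0.11·b = 139.9
P₂O₅: 0.05·a + 0.06·b = 88.42
Solving simultaneously: a = 475.7857, b = 1077.1786.

475.786 lb product A, 1077.179 lb product B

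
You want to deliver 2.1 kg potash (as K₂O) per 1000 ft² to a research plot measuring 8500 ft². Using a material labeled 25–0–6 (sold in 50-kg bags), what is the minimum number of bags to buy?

Product per 1000 ft² = 2.1 / 6% = 35 kg.
Total product = 35 × 8500 / 1000 = 297.5 kg.
Bags = ⌈297.5 / 50⌉ = 6.

6 bags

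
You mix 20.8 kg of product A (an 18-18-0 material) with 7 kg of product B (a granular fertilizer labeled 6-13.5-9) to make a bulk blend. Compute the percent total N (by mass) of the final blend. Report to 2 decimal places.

Total mass = 20.8 + 7 = 27.8 kg.
N mass = 18%×20.8 + 6%×7 = 4.164 kg.
% N = 4.164 / 27.8 = 14.9784%.

14.98% N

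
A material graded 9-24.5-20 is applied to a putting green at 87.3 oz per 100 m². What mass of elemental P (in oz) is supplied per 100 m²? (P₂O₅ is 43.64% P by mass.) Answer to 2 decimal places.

P₂O₅ per 100 m² = 87.3 × 24.5% = 21.3885 oz.
Elemental P = 21.3885 × 0.4364 = 9.33394 oz per 100 m².

9.33 oz P per hundred sq m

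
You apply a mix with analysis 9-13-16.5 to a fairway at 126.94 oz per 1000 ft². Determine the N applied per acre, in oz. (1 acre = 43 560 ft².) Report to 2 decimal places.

nitrogen per 1000 ft² = 126.94 × 9% = 11.4246 oz.
Convert to per acre: 11.4246 × 43.56 = 497.656 oz.

497.66 oz N per acre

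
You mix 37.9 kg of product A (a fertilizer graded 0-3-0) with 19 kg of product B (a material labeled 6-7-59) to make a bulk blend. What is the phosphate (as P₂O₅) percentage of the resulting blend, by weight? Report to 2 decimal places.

4.34% P₂O₅

Total mass = 37.9 + 19 = 56.9 kg.
P₂O₅ mass = 3%×37.9 + 7%×19 = 2.467 kg.
% P₂O₅ = 2.467 / 56.9 = 4.33568%.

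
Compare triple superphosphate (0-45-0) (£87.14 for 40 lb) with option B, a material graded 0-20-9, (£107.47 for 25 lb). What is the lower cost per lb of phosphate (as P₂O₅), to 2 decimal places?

£4.84 per lb P₂O₅ (triple superphosphate)

triple superphosphate: P₂O₅ per bag = 40 × 45% = 18 lb; cost = 87.14 / 18 = £4.8411/lb P₂O₅.
option B: P₂O₅ per bag = 25 × 20% = 5 lb; cost = 107.47 / 5 = £21.4940/lb P₂O₅.
triple superphosphate is cheaper.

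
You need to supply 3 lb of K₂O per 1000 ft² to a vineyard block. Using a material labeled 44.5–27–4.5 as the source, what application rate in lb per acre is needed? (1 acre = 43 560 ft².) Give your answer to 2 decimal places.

2904.00 lb of product per acre

Product per 1000 ft² = 3 / 4.5% = 66.6667 lb.
Convert to per acre: 66.6667 × 43.56 = 2904 lb.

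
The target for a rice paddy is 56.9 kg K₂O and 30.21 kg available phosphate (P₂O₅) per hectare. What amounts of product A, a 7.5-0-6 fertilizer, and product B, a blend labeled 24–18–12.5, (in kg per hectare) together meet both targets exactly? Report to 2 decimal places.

598.68 kg product A, 167.83 kg product B

Per-hectare balance (a = product A, b = product B):
K₂O: 0.06·a + 0.125·b = 56.9
P₂O₅: 0·a + 0.18·b = 30.21
Solving simultaneously: a = 598.681, b = 167.833.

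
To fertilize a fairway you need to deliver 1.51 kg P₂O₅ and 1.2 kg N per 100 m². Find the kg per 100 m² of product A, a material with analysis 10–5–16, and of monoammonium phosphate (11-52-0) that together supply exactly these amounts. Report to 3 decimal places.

Let a = kg of product A, b = kg of monoammonium phosphate (per 100 m²).
P₂O₅: 0.05·a + 0.52·b = 1.51
N: 0.1·a + 0.11·b = 1.2
Eliminate a: (row1) − 0.05/0.1·(row2) → 0.465·b = 0.91, so b = 1.95699.
Back-substitute: a = (1.51 − 0.52·1.95699) / 0.05 = 9.84731.

9.847 kg product A, 1.957 kg monoammonium phosphate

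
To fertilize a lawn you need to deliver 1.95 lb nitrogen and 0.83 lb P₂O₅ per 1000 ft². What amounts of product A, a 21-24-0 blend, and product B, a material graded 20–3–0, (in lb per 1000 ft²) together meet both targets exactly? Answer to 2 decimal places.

2.58 lb product A, 7.04 lb product B

Let a = lb of product A, b = lb of product B (per 1000 ft²).
N: 0.21·a + 0.2·b = 1.95
P₂O₅: 0.24·a + 0.03·b = 0.83
Eliminate b: (row1) − 0.2/0.03·(row2) → -1.39·a = -3.58333, so a = 2.57794.
Then b = (0.83 − 0.24·2.57794) / 0.03 = 7.04317.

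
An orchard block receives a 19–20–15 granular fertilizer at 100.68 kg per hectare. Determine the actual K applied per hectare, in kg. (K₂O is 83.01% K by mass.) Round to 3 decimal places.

12.536 kg K per hectare

K₂O per hectare = 100.68 × 15% = 15.102 kg.
Elemental K = 15.102 × 0.8301 = 12.5362 kg per hectare.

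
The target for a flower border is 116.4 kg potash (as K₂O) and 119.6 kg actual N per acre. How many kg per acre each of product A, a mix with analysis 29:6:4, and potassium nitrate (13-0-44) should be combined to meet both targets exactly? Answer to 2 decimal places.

306.31 kg product A, 236.70 kg potassium nitrate

Per-acre balance (a = product A, b = potassium nitrate):
K₂O: 0.04·a + 0.44·b = 116.4
N: 0.29·a + 0.13·b = 119.6
From row1: a = (116.4 − 0.44·b) / 0.04.
Into row2: 0.29·(116.4 − 0.44·b)/0.04 + 0.13·b = 119.6 → b = 236.699, a = 306.307.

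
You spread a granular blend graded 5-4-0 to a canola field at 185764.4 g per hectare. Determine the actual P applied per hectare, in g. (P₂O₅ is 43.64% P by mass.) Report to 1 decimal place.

P₂O₅ per hectare = 185764.4 × 4% = 7430.58 g.
Elemental P = 7430.58 × 0.4364 = 3242.703 g per hectare.

3242.7 g P per hectare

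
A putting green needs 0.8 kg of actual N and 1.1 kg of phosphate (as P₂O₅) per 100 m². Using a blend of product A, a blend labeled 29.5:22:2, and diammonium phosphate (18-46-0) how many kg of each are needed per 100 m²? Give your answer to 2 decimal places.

1.77 kg product A, 1.55 kg diammonium phosphate

With a, b = kg per 100 m² of product A and diammonium phosphate:
N: 0.295·a + 0.18·b = 0.8
P₂O₅: 0.22·a + 0.46·b = 1.1
From row1: a = (0.8 − 0.18·b) / 0.295.
Into row2: 0.22·(0.8 − 0.18·b)/0.295 + 0.46·b = 1.1 → b = 1.54527, a = 1.76899.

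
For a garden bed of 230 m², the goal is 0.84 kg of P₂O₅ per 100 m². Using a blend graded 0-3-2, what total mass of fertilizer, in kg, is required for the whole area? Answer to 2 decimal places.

64.40 kg

Product per 100 m² = 0.84 / 3% = 28 kg.
Total product = 28 × 230 / 100 = 64.4 kg.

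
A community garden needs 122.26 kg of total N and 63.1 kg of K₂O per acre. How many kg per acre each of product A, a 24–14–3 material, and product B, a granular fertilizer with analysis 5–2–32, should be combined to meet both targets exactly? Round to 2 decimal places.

477.67 kg product A, 152.41 kg product B

With a, b = kg per acre of product A and product B:
N: 0.24·a + 0.05·b = 122.26
K₂O: 0.03·a + 0.32·b = 63.1
Solving simultaneously: a = 477.665, b = 152.406.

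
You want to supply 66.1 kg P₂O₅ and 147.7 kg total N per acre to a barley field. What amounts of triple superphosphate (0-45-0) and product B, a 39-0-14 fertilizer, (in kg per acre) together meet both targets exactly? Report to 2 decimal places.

146.89 kg triple superphosphate, 378.72 kg product B

With a, b = kg per acre of triple superphosphate and product B:
P₂O₅: 0.45·a + 0·b = 66.1
N: 0·a + 0.39·b = 147.7
Solving simultaneously: a = 146.889, b = 378.718.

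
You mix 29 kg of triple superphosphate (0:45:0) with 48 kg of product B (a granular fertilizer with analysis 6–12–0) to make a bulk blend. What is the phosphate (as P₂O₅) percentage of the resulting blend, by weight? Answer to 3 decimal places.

24.429% P₂O₅

Total mass = 29 + 48 = 77 kg.
P₂O₅ mass = 45%×29 + 12%×48 = 18.81 kg.
% P₂O₅ = 18.81 / 77 = 24.4286%.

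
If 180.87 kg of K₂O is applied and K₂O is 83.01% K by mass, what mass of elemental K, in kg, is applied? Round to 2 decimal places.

150.14 kg K

K = 180.87 × 0.8301 = 150.1402 kg.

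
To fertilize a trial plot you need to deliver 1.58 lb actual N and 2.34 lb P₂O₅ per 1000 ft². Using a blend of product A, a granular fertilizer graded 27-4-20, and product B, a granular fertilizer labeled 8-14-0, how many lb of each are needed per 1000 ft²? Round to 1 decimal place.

Let a = lb of product A, b = lb of product B (per 1000 ft²).
N: 0.27·a + 0.08·b = 1.58
P₂O₅: 0.04·a + 0.14·b = 2.34
Eliminate a: (row1) − 0.27/0.04·(row2) → -0.865·b = -14.215, so b = 16.4335.
Back-substitute: a = (1.58 − 0.08·16.4335) / 0.27 = 0.982659.

1.0 lb product A, 16.4 lb product B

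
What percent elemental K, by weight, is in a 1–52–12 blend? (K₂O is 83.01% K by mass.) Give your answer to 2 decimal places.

%K = 12 × 0.8301 = 9.9612%.

9.96% K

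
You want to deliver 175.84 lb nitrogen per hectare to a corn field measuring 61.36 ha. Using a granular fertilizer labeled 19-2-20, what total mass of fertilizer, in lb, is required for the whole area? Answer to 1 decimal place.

Product per hectare = 175.84 / 19% = 925.474 lb.
Total product = 925.474 × 61.36 = 56787.07 lb.

56787.1 lb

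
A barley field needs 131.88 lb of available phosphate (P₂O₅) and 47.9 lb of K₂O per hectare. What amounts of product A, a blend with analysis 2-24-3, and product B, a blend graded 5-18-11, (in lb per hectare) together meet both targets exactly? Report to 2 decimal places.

280.23 lb product A, 359.03 lb product B

Per-hectare balance (a = product A, b = product B):
P₂O₅: 0.24·a + 0.18·b = 131.88
K₂O: 0.03·a + 0.11·b = 47.9
Eliminate a: (row1) − 0.24/0.03·(row2) → -0.7·b = -251.32, so b = 359.029.
Back-substitute: a = (131.88 − 0.18·359.029) / 0.24 = 280.229.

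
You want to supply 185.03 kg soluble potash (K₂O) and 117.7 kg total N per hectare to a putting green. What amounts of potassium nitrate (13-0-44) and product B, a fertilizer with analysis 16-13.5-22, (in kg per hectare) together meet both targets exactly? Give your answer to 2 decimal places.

88.78 kg potassium nitrate, 663.50 kg product B

Per-hectare balance (a = potassium nitrate, b = product B):
K₂O: 0.44·a + 0.22·b = 185.03
N: 0.13·a + 0.16·b = 117.7
Solving simultaneously: a = 88.7751, b = 663.495.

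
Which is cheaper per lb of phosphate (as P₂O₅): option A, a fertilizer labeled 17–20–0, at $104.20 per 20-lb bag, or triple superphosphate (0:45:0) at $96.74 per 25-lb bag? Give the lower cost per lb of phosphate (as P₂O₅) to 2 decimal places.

$8.60 per lb P₂O₅ (triple superphosphate)

option A: P₂O₅ per bag = 20 × 20% = 4 lb; cost = 104.20 / 4 = $26.0500/lb P₂O₅.
triple superphosphate: P₂O₅ per bag = 25 × 45% = 11.25 lb; cost = 96.74 / 11.25 = $8.5991/lb P₂O₅.
triple superphosphate is cheaper.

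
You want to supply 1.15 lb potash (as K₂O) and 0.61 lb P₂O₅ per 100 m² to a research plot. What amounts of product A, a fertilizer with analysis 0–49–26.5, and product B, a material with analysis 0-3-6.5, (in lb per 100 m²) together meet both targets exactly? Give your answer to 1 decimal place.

Per-100 m² balance (a = product A, b = product B):
K₂O: 0.265·a + 0.065·b = 1.15
P₂O₅: 0.49·a + 0.03·b = 0.61
From row1: a = (1.15 − 0.065·b) / 0.265.
Into row2: 0.49·(1.15 − 0.065·b)/0.265 + 0.03·b = 0.61 → b = 16.8138, a = 0.215481.

0.2 lb product A, 16.8 lb product B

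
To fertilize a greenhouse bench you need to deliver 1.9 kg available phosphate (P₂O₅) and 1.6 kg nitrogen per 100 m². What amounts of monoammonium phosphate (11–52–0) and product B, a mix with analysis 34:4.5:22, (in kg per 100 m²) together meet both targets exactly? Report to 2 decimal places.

3.34 kg monoammonium phosphate, 3.63 kg product B

Let a = kg of monoammonium phosphate, b = kg of product B (per 100 m²).
P₂O₅: 0.52·a + 0.045·b = 1.9
N: 0.11·a + 0.34·b = 1.6
Eliminate a: (row1) − 0.52/0.11·(row2) → -1.56227·b = -5.66364, so b = 3.62525.
Back-substitute: a = (1.9 − 0.045·3.62525) / 0.52 = 3.34012.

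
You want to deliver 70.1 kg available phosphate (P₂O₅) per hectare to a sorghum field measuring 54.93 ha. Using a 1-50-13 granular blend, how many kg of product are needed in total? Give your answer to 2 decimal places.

Product per hectare = 70.1 / 50% = 140.2 kg.
Total product = 140.2 × 54.93 = 7701.186 kg.

7701.19 kg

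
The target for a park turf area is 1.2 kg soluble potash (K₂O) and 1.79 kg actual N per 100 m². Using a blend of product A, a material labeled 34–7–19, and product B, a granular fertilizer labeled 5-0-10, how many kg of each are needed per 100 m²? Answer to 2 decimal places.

4.86 kg product A, 2.77 kg product B

With a, b = kg per 100 m² of product A and product B:
K₂O: 0.19·a + 0.1·b = 1.2
N: 0.34·a + 0.05·b = 1.79
Solving simultaneously: a = 4.85714, b = 2.77143.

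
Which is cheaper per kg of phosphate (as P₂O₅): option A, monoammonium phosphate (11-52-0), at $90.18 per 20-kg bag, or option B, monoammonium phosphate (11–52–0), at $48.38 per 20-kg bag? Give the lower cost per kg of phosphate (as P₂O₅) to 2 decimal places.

$4.65 per kg P₂O₅ (option B)

option A: P₂O₅ per bag = 20 × 52% = 10.4 kg; cost = 90.18 / 10.4 = $8.6712/kg P₂O₅.
option B: P₂O₅ per bag = 20 × 52% = 10.4 kg; cost = 48.38 / 10.4 = $4.6519/kg P₂O₅.
option B is cheaper.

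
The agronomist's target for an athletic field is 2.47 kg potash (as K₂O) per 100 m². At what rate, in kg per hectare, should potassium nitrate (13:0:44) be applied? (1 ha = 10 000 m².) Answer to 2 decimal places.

Product per 100 m² = 2.47 / 44% = 5.61364 kg.
Convert to per hectare: 5.61364 × 100 = 561.364 kg.

561.36 kg of product per hectare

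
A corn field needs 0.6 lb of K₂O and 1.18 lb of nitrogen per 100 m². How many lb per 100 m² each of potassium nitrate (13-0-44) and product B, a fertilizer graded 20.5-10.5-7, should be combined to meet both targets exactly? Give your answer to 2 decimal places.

0.50 lb potassium nitrate, 5.44 lb product B

With a, b = lb per 100 m² of potassium nitrate and product B:
K₂O: 0.44·a + 0.07·b = 0.6
N: 0.13·a + 0.205·b = 1.18
Eliminate a: (row1) − 0.44/0.13·(row2) → -0.623846·b = -3.39385, so b = 5.4402.
Back-substitute: a = (0.6 − 0.07·5.4402) / 0.44 = 0.49815.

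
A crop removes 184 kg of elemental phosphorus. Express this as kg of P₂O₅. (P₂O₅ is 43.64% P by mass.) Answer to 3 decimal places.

421.632 kg P₂O₅

P₂O₅ = 184 / 0.4364 = 421.6315 kg.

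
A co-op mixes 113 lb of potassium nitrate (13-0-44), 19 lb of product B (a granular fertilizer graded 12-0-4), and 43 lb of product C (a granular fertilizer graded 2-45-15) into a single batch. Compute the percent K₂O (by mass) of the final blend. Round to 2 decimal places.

Total mass = 113 + 19 + 43 = 175 lb.
K₂O mass = 44%×113 + 4%×19 + 15%×43 = 56.93 lb.
% K₂O = 56.93 / 175 = 32.5314%.

32.53% K₂O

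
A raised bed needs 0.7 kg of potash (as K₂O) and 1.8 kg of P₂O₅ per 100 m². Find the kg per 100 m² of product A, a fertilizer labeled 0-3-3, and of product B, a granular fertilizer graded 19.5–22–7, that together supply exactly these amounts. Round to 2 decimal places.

Per-100 m² balance (a = product A, b = product B):
K₂O: 0.03·a + 0.07·b = 0.7
P₂O₅: 0.03·a + 0.22·b = 1.8
From row1: a = (0.7 − 0.07·b) / 0.03.
Into row2: 0.03·(0.7 − 0.07·b)/0.03 + 0.22·b = 1.8 → b = 7.33333, a = 6.22222.

6.22 kg product A, 7.33 kg product B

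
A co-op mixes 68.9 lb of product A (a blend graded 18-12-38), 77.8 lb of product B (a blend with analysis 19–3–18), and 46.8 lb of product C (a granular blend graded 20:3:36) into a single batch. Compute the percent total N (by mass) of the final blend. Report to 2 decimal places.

Total mass = 68.9 + 77.8 + 46.8 = 193.5 lb.
N mass = 18%×68.9 + 19%×77.8 + 20%×46.8 = 36.544 lb.
% N = 36.544 / 193.5 = 18.8858%.

18.89% N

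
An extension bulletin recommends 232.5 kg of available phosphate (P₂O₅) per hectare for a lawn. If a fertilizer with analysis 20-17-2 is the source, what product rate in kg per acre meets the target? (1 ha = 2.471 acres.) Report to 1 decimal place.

Product per hectare = 232.5 / 17% = 1367.65 kg.
Convert to per acre: 1367.65 × 0.404694 = 553.479 kg.

553.5 kg of product per acre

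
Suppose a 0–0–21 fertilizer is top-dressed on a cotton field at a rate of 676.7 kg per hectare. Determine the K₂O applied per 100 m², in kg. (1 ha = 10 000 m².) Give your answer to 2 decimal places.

1.42 kg K₂O per hundred sq m

K₂O per hectare = 676.7 × 21% = 142.107 kg.
Convert to per 100 m²: 142.107 × 0.01 = 1.42107 kg.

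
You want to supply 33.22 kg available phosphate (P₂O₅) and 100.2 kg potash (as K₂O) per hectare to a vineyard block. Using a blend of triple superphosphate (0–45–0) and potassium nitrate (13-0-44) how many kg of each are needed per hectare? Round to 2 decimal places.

Per-hectare balance (a = triple superphosphate, b = potassium nitrate):
P₂O₅: 0.45·a + 0·b = 33.22
K₂O: 0·a + 0.44·b = 100.2
Solving simultaneously: a = 73.8222, b = 227.727.

73.82 kg triple superphosphate, 227.73 kg potassium nitrate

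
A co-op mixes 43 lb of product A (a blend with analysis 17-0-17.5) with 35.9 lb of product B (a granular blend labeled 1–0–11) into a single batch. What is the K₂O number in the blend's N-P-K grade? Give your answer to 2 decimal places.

Total mass = 43 + 35.9 = 78.9 lb.
K₂O mass = 17.5%×43 + 11%×35.9 = 11.474 lb.
% K₂O = 11.474 / 78.9 = 14.5425%.

14.54% K₂O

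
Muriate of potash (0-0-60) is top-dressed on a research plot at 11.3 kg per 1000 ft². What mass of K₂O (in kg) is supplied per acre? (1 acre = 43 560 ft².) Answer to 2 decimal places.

K₂O per 1000 ft² = 11.3 × 60% = 6.78 kg.
Convert to per acre: 6.78 × 43.56 = 295.337 kg.

295.34 kg K₂O per acre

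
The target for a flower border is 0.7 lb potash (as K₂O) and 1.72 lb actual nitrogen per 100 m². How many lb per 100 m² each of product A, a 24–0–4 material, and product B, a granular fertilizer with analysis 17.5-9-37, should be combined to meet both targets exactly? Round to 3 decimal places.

6.282 lb product A, 1.213 lb product B

With a, b = lb per 100 m² of product A and product B:
K₂O: 0.04·a + 0.37·b = 0.7
N: 0.24·a + 0.175·b = 1.72
From row1: a = (0.7 − 0.37·b) / 0.04.
Into row2: 0.24·(0.7 − 0.37·b)/0.04 + 0.175·b = 1.72 → b = 1.21271, a = 6.2824.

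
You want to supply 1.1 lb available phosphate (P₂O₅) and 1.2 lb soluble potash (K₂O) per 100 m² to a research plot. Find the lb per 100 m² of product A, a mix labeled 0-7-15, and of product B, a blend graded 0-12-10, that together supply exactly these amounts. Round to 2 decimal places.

Let a = lb of product A, b = lb of product B (per 100 m²).
P₂O₅: 0.07·a + 0.12·b = 1.1
K₂O: 0.15·a + 0.1·b = 1.2
Eliminate a: (row1) − 0.07/0.15·(row2) → 0.0733333·b = 0.54, so b = 7.36364.
Back-substitute: a = (1.1 − 0.12·7.36364) / 0.07 = 3.09091.

3.09 lb product A, 7.36 lb product B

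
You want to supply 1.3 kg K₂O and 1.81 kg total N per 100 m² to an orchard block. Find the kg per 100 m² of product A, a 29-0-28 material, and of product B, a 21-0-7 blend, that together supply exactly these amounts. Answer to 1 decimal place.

3.8 kg product A, 3.4 kg product B

With a, b = kg per 100 m² of product A and product B:
K₂O: 0.28·a + 0.07·b = 1.3
N: 0.29·a + 0.21·b = 1.81
Eliminate b: (row1) − 0.07/0.21·(row2) → 0.183333·a = 0.696667, so a = 3.8.
Then b = (1.81 − 0.29·3.8) / 0.21 = 3.37143.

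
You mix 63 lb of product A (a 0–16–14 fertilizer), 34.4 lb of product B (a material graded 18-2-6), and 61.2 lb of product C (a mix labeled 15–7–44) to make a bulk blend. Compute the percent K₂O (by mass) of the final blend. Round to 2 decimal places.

Total mass = 63 + 34.4 + 61.2 = 158.6 lb.
K₂O mass = 14%×63 + 6%×34.4 + 44%×61.2 = 37.812 lb.
% K₂O = 37.812 / 158.6 = 23.8411%.

23.84% K₂O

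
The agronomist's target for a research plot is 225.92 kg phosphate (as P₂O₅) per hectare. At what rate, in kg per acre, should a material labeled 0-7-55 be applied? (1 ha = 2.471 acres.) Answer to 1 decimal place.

1306.1 kg of product per acre

Product per hectare = 225.92 / 7% = 3227.43 kg.
Convert to per acre: 3227.43 × 0.404694 = 1306.12 kg.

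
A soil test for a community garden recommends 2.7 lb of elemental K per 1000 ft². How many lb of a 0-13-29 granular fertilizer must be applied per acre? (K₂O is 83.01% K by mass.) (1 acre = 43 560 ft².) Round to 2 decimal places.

As K₂O: 2.7 / 0.8301 = 3.25262 lb per 1000 ft².
Product per 1000 ft² = 3.25262 / 29% = 11.2159 lb.
Convert to per acre: 11.2159 × 43.56 = 488.566 lb.

488.57 lb of product per acre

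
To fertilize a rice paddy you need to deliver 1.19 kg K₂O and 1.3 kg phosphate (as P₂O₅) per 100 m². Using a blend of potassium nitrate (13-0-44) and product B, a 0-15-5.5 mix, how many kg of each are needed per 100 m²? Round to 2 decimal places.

Per-100 m² balance (a = potassium nitrate, b = product B):
K₂O: 0.44·a + 0.055·b = 1.19
P₂O₅: 0·a + 0.15·b = 1.3
Solving simultaneously: a = 1.62121, b = 8.66667.

1.62 kg potassium nitrate, 8.67 kg product B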